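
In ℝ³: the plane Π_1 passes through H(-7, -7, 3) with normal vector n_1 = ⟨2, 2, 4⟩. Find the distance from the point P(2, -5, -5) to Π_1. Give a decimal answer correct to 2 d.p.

2.04

Π_1: n_1·r = n_1·H gives 2x + 2y + 4z = -16.
n·P − d = (2)·(2) + (2)·(-5) + (4)·(-5) − (-16) = -10; |n| = √24.
Distance = |-10| / √24 = 10/√24 ≈ 2.04.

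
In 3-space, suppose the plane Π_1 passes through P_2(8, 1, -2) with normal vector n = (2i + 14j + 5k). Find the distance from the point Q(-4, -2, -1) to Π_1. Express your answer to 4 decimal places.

Π_1: n·r = n·P_2 gives 2x + 14y + 5z = 20.
n·Q − d = (2)·(-4) + (14)·(-2) + (5)·(-1) − 20 = -61; |n| = √225.
Distance = |-61| / √225 = 61/√225 ≈ 4.0667.

4.0667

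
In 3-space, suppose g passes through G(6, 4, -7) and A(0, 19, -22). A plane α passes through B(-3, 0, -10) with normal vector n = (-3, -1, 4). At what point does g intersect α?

A direction vector for g is A − G = (-6, 15, -15).
α: n·r = n·B gives -3x - y + 4z = -31.
Substitute r = (6, 4, -7) + t(-6, 15, -15) into the plane: -50 + (-57)t = -31, so t = -1/3.
Intersection: (6, 4, -7) + (-1/3)·(-6, 15, -15) = (8, -1, -2).

(8, -1, -2)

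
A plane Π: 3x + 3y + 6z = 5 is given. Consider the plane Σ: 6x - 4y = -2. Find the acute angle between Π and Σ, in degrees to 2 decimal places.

83.50

cos θ = |n₁·n₂| / (|n₁||n₂|) = |6| / (√54 · √52).
θ = arccos(0.11323) ≈ 83.50°.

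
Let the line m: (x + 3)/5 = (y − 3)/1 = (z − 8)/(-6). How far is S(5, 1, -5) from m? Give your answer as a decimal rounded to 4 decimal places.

m has direction (5, 1, -6) through (-3, 3, 8).
Taking (-3, 3, 8) on m with direction v = (5, 1, -6): w = S − (-3, 3, 8) = (8, -2, -13), and w × v = (25, -17, 18).
Distance = |w × v| / |v| = √1238 / √62 ≈ 4.4685.

4.4685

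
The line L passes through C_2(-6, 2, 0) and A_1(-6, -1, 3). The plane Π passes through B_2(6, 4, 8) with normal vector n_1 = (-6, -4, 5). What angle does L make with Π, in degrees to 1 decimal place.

A direction vector for L is A_1 − C_2 = (0, -3, 3).
Π: n_1·r = n_1·B_2 gives -6x - 4y + 5z = -12.
sin θ = |n·v| / (|n||v|) = |27| / (√77 · √18) = 0.72524.
θ ≈ 46.5°.

46.5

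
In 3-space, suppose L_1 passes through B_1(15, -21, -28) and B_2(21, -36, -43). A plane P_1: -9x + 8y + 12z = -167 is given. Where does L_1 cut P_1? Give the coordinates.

A direction vector for L_1 is B_2 − B_1 = (6, -15, -15).
Substitute r = (15, -21, -28) + t(6, -15, -15) into the plane: -639 + (-354)t = -167, so t = -4/3.
Intersection: (15, -21, -28) + (-4/3)·(6, -15, -15) = (7, -1, -8).

(7, -1, -8)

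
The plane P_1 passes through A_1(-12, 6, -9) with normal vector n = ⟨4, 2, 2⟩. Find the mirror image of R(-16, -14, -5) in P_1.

P_1: n·r = n·A_1 gives 4x + 2y + 2z = -54.
λ = (n·R − d)/|n|² = (-102 − (-54))/24 = -2.
Reflection = R − 2λn = (-16, -14, -5) − (-4)·(4, 2, 2) = (0, -6, 3).

(0, -6, 3)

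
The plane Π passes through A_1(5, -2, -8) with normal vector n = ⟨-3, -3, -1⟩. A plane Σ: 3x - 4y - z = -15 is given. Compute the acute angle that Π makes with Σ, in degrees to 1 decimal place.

79.6

Π: n·r = n·A_1 gives -3x - 3y - z = -1.
cos θ = |n₁·n₂| / (|n₁||n₂|) = |4| / (√19 · √26).
θ = arccos(0.17997) ≈ 79.6°.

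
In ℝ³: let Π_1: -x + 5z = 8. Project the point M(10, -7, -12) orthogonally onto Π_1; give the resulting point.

Foot = M − λn with λ = (n·M − d)/|n|² = (-70 − 8)/26 = -3.
Foot = (10, -7, -12) − (-3)·(-1, 0, 5) = (7, -7, 3).

(7, -7, 3)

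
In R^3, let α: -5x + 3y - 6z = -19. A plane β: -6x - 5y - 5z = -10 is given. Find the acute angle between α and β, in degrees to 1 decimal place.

54.6

cos θ = |n₁·n₂| / (|n₁||n₂|) = |45| / (√70 · √86).
θ = arccos(0.57998) ≈ 54.6°.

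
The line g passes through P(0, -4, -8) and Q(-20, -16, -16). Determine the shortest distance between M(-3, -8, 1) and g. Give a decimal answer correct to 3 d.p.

10.192

A direction vector for g is Q − P = (-20, -12, -8).
Taking (0, -4, -8) on g with direction v = (-20, -12, -8): w = M − (0, -4, -8) = (-3, -4, 9), and w × v = (140, -204, -44).
Distance = |w × v| / |v| = √63152 / √608 ≈ 10.192.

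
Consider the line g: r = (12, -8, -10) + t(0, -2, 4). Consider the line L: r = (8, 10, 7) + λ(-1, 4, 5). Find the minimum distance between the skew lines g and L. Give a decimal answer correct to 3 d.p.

0.076

Common perpendicular direction n = (0, -2, 4) × (-1, 4, 5) = (-26, -4, -2).
With w = (8, 10, 7) − (12, -8, -10) = (-4, 18, 17), w · n = -2.
Distance = |w · n| / |n| = |-2| / √696 ≈ 0.076.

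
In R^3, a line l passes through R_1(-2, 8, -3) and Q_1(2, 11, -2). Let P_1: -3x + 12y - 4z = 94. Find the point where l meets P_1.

A direction vector for l is Q_1 − R_1 = (4, 3, 1).
Substitute r = (-2, 8, -3) + t(4, 3, 1) into the plane: 114 + 20t = 94, so t = -1.
Intersection: (-2, 8, -3) + (-1)·(4, 3, 1) = (-6, 5, -4).

(-6, 5, -4)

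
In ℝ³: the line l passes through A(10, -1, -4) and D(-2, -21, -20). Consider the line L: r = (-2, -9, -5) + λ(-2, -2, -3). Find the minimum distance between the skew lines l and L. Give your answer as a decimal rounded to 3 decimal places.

8.863

A direction vector for l is D − A = (-12, -20, -16).
Common perpendicular direction n = (-12, -20, -16) × (-2, -2, -3) = (28, -4, -16).
With w = (-2, -9, -5) − (10, -1, -4) = (-12, -8, -1), w · n = -288.
Distance = |w · n| / |n| = |-288| / √1056 ≈ 8.863.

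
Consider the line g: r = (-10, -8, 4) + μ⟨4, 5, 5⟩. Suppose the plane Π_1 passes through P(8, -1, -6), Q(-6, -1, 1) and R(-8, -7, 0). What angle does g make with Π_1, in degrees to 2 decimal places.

PQ = (-14, 0, 7), PR = (-16, -6, 6); a normal to Π_1 is PQ × PR = (42, -28, 84).
Using P: Π_1 has equation 42x - 28y + 84z = -140.
sin θ = |n·v| / (|n||v|) = |448| / (√9604 · √66) = 0.56270.
θ ≈ 34.24°.

34.24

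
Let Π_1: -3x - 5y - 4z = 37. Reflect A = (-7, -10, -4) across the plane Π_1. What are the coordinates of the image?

(-1, 0, 4)

λ = (n·A − d)/|n|² = (87 − 37)/50 = 1.
Reflection = A − 2λn = (-7, -10, -4) − 2·(-3, -5, -4) = (-1, 0, 4).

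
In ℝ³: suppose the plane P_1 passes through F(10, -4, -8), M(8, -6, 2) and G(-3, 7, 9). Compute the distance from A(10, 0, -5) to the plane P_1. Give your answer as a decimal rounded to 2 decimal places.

2.94

FM = (-2, -2, 10), FG = (-13, 11, 17); a normal to P_1 is FM × FG = (-144, -96, -48).
Using F: P_1 has equation -144x - 96y - 48z = -672.
n·A − d = (-144)·(10) + (-96)·(0) + (-48)·(-5) − (-672) = -528; |n| = √32256.
Distance = |-528| / √32256 = 528/√32256 ≈ 2.94.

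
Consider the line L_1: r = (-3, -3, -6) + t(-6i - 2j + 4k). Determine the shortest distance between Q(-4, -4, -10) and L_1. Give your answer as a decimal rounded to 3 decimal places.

4.106

Taking (-3, -3, -6) on L_1 with direction v = (-6, -2, 4): w = Q − (-3, -3, -6) = (-1, -1, -4), and w × v = (-12, 28, -4).
Distance = |w × v| / |v| = √944 / √56 ≈ 4.106.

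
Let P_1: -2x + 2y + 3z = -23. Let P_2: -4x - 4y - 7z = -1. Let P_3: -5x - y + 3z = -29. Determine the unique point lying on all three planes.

Solving the 3×3 linear system -2x + 2y + 3z = -23, -4x - 4y - 7z = -1, -5x - y + 3z = -29 (e.g. by elimination or Cramer's rule, determinant = 84) gives (6, -4, -1).

(6, -4, -1)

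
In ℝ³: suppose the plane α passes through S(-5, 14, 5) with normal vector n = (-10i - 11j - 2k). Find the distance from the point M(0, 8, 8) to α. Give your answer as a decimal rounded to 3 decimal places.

α: n·r = n·S gives -10x - 11y - 2z = -114.
n·M − d = (-10)·(0) + (-11)·(8) + (-2)·(8) − (-114) = 10; |n| = √225.
Distance = |10| / √225 = 10/√225 ≈ 0.667.

0.667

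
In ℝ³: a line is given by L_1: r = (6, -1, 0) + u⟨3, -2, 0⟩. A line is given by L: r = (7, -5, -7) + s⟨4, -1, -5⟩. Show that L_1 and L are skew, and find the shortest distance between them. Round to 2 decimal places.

Common perpendicular direction n = (3, -2, 0) × (4, -1, -5) = (10, 15, 5).
With w = (7, -5, -7) − (6, -1, 0) = (1, -4, -7), w · n = -85.
Since n ≠ 0 the lines are not parallel, and w · n = -85 ≠ 0 so they do not intersect; hence they are skew.
Distance = |w · n| / |n| = |-85| / √350 ≈ 4.54.

4.54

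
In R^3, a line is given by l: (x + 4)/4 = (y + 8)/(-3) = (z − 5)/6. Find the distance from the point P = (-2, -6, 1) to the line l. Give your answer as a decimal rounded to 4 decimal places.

4.0082

l has direction (4, -3, 6) through (-4, -8, 5).
Taking (-4, -8, 5) on l with direction v = (4, -3, 6): w = P − (-4, -8, 5) = (2, 2, -4), and w × v = (0, -28, -14).
Distance = |w × v| / |v| = √980 / √61 ≈ 4.0082.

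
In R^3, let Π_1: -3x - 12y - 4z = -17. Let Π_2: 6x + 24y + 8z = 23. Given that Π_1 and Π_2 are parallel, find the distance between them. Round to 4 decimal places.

Rescale Π_2 by 1/(-2): -3x - 12y - 4z = -23/2. Then distance = |-17 − (-23/2)| / √169 ≈ 0.4231.

0.4231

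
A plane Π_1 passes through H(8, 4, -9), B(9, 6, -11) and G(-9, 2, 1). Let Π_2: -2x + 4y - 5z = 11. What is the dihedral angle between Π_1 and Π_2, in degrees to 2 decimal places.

HB = (1, 2, -2), HG = (-17, -2, 10); a normal to Π_1 is HB × HG = (16, 24, 32).
Using H: Π_1 has equation 16x + 24y + 32z = -64.
cos θ = |n₁·n₂| / (|n₁||n₂|) = |-96| / (√1856 · √45).
θ = arccos(0.33218) ≈ 70.60°.

70.60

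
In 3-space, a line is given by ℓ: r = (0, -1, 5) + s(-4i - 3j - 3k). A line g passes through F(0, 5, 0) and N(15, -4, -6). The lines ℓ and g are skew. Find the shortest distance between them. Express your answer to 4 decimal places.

7.6696

A direction vector for g is N − F = (15, -9, -6).
Common perpendicular direction n = (-4, -3, -3) × (15, -9, -6) = (-9, -69, 81).
With w = (0, 5, 0) − (0, -1, 5) = (0, 6, -5), w · n = -819.
Distance = |w · n| / |n| = |-819| / √11403 ≈ 7.6696.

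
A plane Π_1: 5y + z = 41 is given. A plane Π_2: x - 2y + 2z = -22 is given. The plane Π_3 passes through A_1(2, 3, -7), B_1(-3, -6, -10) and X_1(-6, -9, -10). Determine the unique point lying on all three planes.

(4, 9, -4)

A_1B_1 = (-5, -9, -3), A_1X_1 = (-8, -12, -3); a normal to Π_3 is A_1B_1 × A_1X_1 = (-9, 9, -12).
Using A_1: Π_3 has equation -9x + 9y - 12z = 93.
Solving the 3×3 linear system 5y + z = 41, x - 2y + 2z = -22, -9x + 9y - 12z = 93 (e.g. by elimination or Cramer's rule, determinant = -39) gives (4, 9, -4).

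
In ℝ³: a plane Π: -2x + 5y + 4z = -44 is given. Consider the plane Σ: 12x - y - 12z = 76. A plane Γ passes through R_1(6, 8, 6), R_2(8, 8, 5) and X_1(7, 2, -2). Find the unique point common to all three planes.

R_1R_2 = (2, 0, -1), R_1X_1 = (1, -6, -8); a normal to Γ is R_1R_2 × R_1X_1 = (-6, 15, -12).
Using R_1: Γ has equation -6x + 15y - 12z = 12.
Solving the 3×3 linear system -2x + 5y + 4z = -44, 12x - y - 12z = 76, -6x + 15y - 12z = 12 (e.g. by elimination or Cramer's rule, determinant = 1392) gives (0, -4, -6).

(0, -4, -6)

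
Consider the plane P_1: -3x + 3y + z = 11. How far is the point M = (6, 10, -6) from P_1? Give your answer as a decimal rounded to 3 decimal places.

1.147

n·M − d = (-3)·(6) + (3)·(10) + (1)·(-6) − 11 = -5; |n| = √19.
Distance = |-5| / √19 = 5/√19 ≈ 1.147.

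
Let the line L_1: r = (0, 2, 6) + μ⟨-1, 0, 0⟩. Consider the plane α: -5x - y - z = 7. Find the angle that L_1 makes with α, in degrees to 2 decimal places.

sin θ = |n·v| / (|n||v|) = |5| / (√27 · √1) = 0.96225.
θ ≈ 74.21°.

74.21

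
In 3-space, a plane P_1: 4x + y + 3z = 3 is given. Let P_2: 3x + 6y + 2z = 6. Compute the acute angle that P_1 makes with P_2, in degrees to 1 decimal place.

cos θ = |n₁·n₂| / (|n₁||n₂|) = |24| / (√26 · √49).
θ = arccos(0.67240) ≈ 47.7°.

47.7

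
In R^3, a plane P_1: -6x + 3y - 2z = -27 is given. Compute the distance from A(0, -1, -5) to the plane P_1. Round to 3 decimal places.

4.857

n·A − d = (-6)·(0) + (3)·(-1) + (-2)·(-5) − (-27) = 34; |n| = √49.
Distance = |34| / √49 = 34/√49 ≈ 4.857.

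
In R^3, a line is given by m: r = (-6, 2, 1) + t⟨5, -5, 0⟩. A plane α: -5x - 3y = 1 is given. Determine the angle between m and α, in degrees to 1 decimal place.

sin θ = |n·v| / (|n||v|) = |-10| / (√34 · √50) = 0.24254.
θ ≈ 14.0°.

14.0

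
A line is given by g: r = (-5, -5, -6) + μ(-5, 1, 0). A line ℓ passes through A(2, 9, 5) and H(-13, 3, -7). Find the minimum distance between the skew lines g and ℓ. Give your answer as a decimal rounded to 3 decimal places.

A direction vector for ℓ is H − A = (-15, -6, -12).
Common perpendicular direction n = (-5, 1, 0) × (-15, -6, -12) = (-12, -60, 45).
With w = (2, 9, 5) − (-5, -5, -6) = (7, 14, 11), w · n = -429.
Distance = |w · n| / |n| = |-429| / √5769 ≈ 5.648.

5.648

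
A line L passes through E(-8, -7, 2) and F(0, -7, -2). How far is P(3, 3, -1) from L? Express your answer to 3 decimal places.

A direction vector for L is F − E = (8, 0, -4).
Taking (-8, -7, 2) on L with direction v = (8, 0, -4): w = P − (-8, -7, 2) = (11, 10, -3), and w × v = (-40, 20, -80).
Distance = |w × v| / |v| = √8400 / √80 ≈ 10.247.

10.247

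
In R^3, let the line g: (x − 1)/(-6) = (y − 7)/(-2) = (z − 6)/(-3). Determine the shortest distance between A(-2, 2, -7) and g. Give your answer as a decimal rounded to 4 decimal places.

10.5540

g has direction (-6, -2, -3) through (1, 7, 6).
Taking (1, 7, 6) on g with direction v = (-6, -2, -3): w = A − (1, 7, 6) = (-3, -5, -13), and w × v = (-11, 69, -24).
Distance = |w × v| / |v| = √5458 / √49 ≈ 10.5540.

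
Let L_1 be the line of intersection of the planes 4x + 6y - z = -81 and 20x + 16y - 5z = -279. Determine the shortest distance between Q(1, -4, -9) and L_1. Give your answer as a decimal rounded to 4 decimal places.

Direction of L_1: (4, 6, -1) × (20, 16, -5) = (-14, 0, -56).
A point on L_1: solving the two plane equations with x = -9 gives (-9, -9, -9).
Taking (-9, -9, -9) on L_1 with direction v = (-14, 0, -56): w = Q − (-9, -9, -9) = (10, 5, 0), and w × v = (-280, 560, 70).
Distance = |w × v| / |v| = √396900 / √3332 ≈ 10.9141.

10.9141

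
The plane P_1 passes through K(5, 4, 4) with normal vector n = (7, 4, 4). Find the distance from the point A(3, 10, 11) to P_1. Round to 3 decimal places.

P_1: n·r = n·K gives 7x + 4y + 4z = 67.
n·A − d = (7)·(3) + (4)·(10) + (4)·(11) − 67 = 38; |n| = √81.
Distance = |38| / √81 = 38/√81 ≈ 4.222.

4.222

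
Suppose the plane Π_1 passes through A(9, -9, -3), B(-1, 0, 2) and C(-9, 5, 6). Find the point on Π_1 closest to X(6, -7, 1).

(5, -7, -1)

AB = (-10, 9, 5), AC = (-18, 14, 9); a normal to Π_1 is AB × AC = (11, 0, 22).
Using A: Π_1 has equation 11x + 22z = 33.
Foot = X − λn with λ = (n·X − d)/|n|² = (88 − 33)/605 = 1/11.
Foot = (6, -7, 1) − (1/11)·(11, 0, 22) = (5, -7, -1).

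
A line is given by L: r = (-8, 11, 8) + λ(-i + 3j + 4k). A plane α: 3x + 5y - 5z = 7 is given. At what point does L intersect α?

Substitute r = (-8, 11, 8) + t(-1, 3, 4) into the plane: -9 + (-8)t = 7, so t = -2.
Intersection: (-8, 11, 8) + (-2)·(-1, 3, 4) = (-6, 5, 0).

(-6, 5, 0)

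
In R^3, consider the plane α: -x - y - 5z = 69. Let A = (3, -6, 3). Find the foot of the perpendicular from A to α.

Foot = A − λn with λ = (n·A − d)/|n|² = (-12 − 69)/27 = -3.
Foot = (3, -6, 3) − (-3)·(-1, -1, -5) = (0, -9, -12).

(0, -9, -12)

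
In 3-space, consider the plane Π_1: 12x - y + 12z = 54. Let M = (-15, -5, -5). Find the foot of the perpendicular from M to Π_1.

Foot = M − λn with λ = (n·M − d)/|n|² = (-235 − 54)/289 = -1.
Foot = (-15, -5, -5) − (-1)·(12, -1, 12) = (-3, -6, 7).

(-3, -6, 7)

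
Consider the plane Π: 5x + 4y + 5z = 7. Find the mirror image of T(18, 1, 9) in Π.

λ = (n·T − d)/|n|² = (139 − 7)/66 = 2.
Reflection = T − 2λn = (18, 1, 9) − 4·(5, 4, 5) = (-2, -15, -11).

(-2, -15, -11)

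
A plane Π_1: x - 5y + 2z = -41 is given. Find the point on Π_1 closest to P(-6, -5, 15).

Foot = P − λn with λ = (n·P − d)/|n|² = (49 − (-41))/30 = 3.
Foot = (-6, -5, 15) − 3·(1, -5, 2) = (-9, 10, 9).

(-9, 10, 9)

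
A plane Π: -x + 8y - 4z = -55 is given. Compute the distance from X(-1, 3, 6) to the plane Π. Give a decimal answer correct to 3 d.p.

n·X − d = (-1)·(-1) + (8)·(3) + (-4)·(6) − (-55) = 56; |n| = √81.
Distance = |56| / √81 = 56/√81 ≈ 6.222.

6.222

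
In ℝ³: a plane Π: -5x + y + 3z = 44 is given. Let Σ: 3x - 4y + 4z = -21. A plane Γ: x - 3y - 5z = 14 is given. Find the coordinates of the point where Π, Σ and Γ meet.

Solving the 3×3 linear system -5x + y + 3z = 44, 3x - 4y + 4z = -21, x - 3y - 5z = 14 (e.g. by elimination or Cramer's rule, determinant = -156) gives (-11, -5, -2).

(-11, -5, -2)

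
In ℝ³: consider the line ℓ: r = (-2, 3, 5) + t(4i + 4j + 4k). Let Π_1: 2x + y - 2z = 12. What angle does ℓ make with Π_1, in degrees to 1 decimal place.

11.1

sin θ = |n·v| / (|n||v|) = |4| / (√9 · √48) = 0.19245.
θ ≈ 11.1°.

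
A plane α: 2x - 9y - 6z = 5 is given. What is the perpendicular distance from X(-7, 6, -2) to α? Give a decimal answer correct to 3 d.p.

5.545

n·X − d = (2)·(-7) + (-9)·(6) + (-6)·(-2) − 5 = -61; |n| = √121.
Distance = |-61| / √121 = 61/√121 ≈ 5.545.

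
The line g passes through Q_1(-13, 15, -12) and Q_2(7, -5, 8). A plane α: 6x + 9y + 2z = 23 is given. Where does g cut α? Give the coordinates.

A direction vector for g is Q_2 − Q_1 = (20, -20, 20).
Substitute r = (-13, 15, -12) + t(20, -20, 20) into the plane: 33 + (-20)t = 23, so t = 1/2.
Intersection: (-13, 15, -12) + (1/2)·(20, -20, 20) = (-3, 5, -2).

(-3, 5, -2)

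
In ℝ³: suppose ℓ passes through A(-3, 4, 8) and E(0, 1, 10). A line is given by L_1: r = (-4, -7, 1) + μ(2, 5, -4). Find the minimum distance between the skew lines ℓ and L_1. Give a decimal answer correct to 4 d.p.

A direction vector for ℓ is E − A = (3, -3, 2).
Common perpendicular direction n = (3, -3, 2) × (2, 5, -4) = (2, 16, 21).
With w = (-4, -7, 1) − (-3, 4, 8) = (-1, -11, -7), w · n = -325.
Distance = |w · n| / |n| = |-325| / √701 ≈ 12.2751.

12.2751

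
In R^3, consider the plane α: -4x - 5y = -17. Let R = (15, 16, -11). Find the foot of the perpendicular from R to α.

(3, 1, -11)

Foot = R − λn with λ = (n·R − d)/|n|² = (-140 − (-17))/41 = -3.
Foot = (15, 16, -11) − (-3)·(-4, -5, 0) = (3, 1, -11).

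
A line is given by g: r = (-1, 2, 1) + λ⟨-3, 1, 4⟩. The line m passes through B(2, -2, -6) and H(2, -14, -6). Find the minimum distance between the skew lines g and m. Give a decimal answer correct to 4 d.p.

1.8000

A direction vector for m is H − B = (0, -12, 0).
Common perpendicular direction n = (-3, 1, 4) × (0, -12, 0) = (48, 0, 36).
With w = (2, -2, -6) − (-1, 2, 1) = (3, -4, -7), w · n = -108.
Distance = |w · n| / |n| = |-108| / √3600 ≈ 1.8000.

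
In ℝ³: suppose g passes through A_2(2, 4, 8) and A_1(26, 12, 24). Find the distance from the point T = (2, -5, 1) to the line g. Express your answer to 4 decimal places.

9.6028

A direction vector for g is A_1 − A_2 = (24, 8, 16).
Taking (2, 4, 8) on g with direction v = (24, 8, 16): w = T − (2, 4, 8) = (0, -9, -7), and w × v = (-88, -168, 216).
Distance = |w × v| / |v| = √82624 / √896 ≈ 9.6028.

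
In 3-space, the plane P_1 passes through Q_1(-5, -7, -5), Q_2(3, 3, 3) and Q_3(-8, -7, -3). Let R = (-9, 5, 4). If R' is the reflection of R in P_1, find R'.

Q_1Q_2 = (8, 10, 8), Q_1Q_3 = (-3, 0, 2); a normal to P_1 is Q_1Q_2 × Q_1Q_3 = (20, -40, 30).
Using Q_1: P_1 has equation 20x - 40y + 30z = 30.
λ = (n·R − d)/|n|² = (-260 − 30)/2900 = -1/10.
Reflection = R − 2λn = (-9, 5, 4) − (-1/5)·(20, -40, 30) = (-5, -3, 10).

(-5, -3, 10)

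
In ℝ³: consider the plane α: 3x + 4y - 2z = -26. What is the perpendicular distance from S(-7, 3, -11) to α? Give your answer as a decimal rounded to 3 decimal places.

7.242

n·S − d = (3)·(-7) + (4)·(3) + (-2)·(-11) − (-26) = 39; |n| = √29.
Distance = |39| / √29 = 39/√29 ≈ 7.242.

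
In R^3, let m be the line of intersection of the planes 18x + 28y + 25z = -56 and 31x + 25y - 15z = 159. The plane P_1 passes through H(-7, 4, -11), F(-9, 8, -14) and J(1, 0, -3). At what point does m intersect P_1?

Direction of m: (18, 28, 25) × (31, 25, -15) = (-1045, 1045, -418).
A point on m: solving the two plane equations with x = -16 gives (-16, 19, -12).
HF = (-2, 4, -3), HJ = (8, -4, 8); a normal to P_1 is HF × HJ = (20, -8, -24).
Using H: P_1 has equation 20x - 8y - 24z = 92.
Substitute r = (-16, 19, -12) + t(-1045, 1045, -418) into the plane: -184 + (-19228)t = 92, so t = -3/209.
Intersection: (-16, 19, -12) + (-3/209)·(-1045, 1045, -418) = (-1, 4, -6).

(-1, 4, -6)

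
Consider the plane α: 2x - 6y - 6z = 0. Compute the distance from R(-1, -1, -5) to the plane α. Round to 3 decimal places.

3.900

n·R − d = (2)·(-1) + (-6)·(-1) + (-6)·(-5) − 0 = 34; |n| = √76.
Distance = |34| / √76 = 34/√76 ≈ 3.900.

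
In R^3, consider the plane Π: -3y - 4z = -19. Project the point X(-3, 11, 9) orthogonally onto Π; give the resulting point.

Foot = X − λn with λ = (n·X − d)/|n|² = (-69 − (-19))/25 = -2.
Foot = (-3, 11, 9) − (-2)·(0, -3, -4) = (-3, 5, 1).

(-3, 5, 1)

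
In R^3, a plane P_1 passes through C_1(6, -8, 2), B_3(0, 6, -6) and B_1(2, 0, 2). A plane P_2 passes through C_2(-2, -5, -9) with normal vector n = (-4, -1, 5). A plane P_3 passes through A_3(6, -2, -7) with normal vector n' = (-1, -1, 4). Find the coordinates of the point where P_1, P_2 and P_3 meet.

C_1B_3 = (-6, 14, -8), C_1B_1 = (-4, 8, 0); a normal to P_1 is C_1B_3 × C_1B_1 = (64, 32, 8).
Using C_1: P_1 has equation 64x + 32y + 8z = 144.
P_2: n·r = n·C_2 gives -4x - y + 5z = -32.
P_3: n'·r = n'·A_3 gives -x - y + 4z = -32.
Solving the 3×3 linear system 64x + 32y + 8z = 144, -4x - y + 5z = -32, -x - y + 4z = -32 (e.g. by elimination or Cramer's rule, determinant = 440) gives (-2, 10, -6).

(-2, 10, -6)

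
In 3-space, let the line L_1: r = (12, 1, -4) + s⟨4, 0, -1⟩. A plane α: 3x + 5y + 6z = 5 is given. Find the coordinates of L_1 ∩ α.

(4, 1, -2)

Substitute r = (12, 1, -4) + t(4, 0, -1) into the plane: 17 + 6t = 5, so t = -2.
Intersection: (12, 1, -4) + (-2)·(4, 0, -1) = (4, 1, -2).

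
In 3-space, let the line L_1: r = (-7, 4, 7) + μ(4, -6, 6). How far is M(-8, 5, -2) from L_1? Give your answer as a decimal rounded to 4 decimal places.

6.0378

Taking (-7, 4, 7) on L_1 with direction v = (4, -6, 6): w = M − (-7, 4, 7) = (-1, 1, -9), and w × v = (-48, -30, 2).
Distance = |w × v| / |v| = √3208 / √88 ≈ 6.0378.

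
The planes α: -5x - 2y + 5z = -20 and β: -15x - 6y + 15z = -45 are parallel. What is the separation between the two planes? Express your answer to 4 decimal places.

Rescale β by 1/3: -5x - 2y + 5z = -15. Then distance = |-20 − (-15)| / √54 ≈ 0.6804.

0.6804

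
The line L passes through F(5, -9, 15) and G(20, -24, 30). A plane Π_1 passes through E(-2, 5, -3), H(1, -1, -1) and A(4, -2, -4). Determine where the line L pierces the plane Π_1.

(-5, 1, 5)

A direction vector for L is G − F = (15, -15, 15).
EH = (3, -6, 2), EA = (6, -7, -1); a normal to Π_1 is EH × EA = (20, 15, 15).
Using E: Π_1 has equation 20x + 15y + 15z = -10.
Substitute r = (5, -9, 15) + t(15, -15, 15) into the plane: 190 + 300t = -10, so t = -2/3.
Intersection: (5, -9, 15) + (-2/3)·(15, -15, 15) = (-5, 1, 5).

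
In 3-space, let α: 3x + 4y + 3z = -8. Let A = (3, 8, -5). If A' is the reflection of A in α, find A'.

λ = (n·A − d)/|n|² = (26 − (-8))/34 = 1.
Reflection = A − 2λn = (3, 8, -5) − 2·(3, 4, 3) = (-3, 0, -11).

(-3, 0, -11)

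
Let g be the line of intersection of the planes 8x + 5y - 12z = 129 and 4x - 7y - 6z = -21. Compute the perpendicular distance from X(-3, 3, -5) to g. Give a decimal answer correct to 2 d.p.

Direction of g: (8, 5, -12) × (4, -7, -6) = (-114, 0, -76).
A point on g: solving the two plane equations with x = -3 gives (-3, 9, -9).
Taking (-3, 9, -9) on g with direction v = (-114, 0, -76): w = X − (-3, 9, -9) = (0, -6, 4), and w × v = (456, -456, -684).
Distance = |w × v| / |v| = √883728 / √18772 ≈ 6.86.

6.86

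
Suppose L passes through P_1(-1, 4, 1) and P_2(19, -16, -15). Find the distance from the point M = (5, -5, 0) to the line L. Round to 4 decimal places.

A direction vector for L is P_2 − P_1 = (20, -20, -16).
Taking (-1, 4, 1) on L with direction v = (20, -20, -16): w = M − (-1, 4, 1) = (6, -9, -1), and w × v = (124, 76, 60).
Distance = |w × v| / |v| = √24752 / √1056 ≈ 4.8414.

4.8414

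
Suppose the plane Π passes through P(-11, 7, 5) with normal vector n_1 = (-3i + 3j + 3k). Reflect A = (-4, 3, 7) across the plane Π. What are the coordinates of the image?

Π: n_1·r = n_1·P gives -3x + 3y + 3z = 69.
λ = (n·A − d)/|n|² = (42 − 69)/27 = -1.
Reflection = A − 2λn = (-4, 3, 7) − (-2)·(-3, 3, 3) = (-10, 9, 13).

(-10, 9, 13)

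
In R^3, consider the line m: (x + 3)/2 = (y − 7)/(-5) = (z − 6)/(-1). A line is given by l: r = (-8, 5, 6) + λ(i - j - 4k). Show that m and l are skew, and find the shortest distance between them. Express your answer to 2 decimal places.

m has direction (2, -5, -1) through (-3, 7, 6).
Common perpendicular direction n = (2, -5, -1) × (1, -1, -4) = (19, 7, 3).
With w = (-8, 5, 6) − (-3, 7, 6) = (-5, -2, 0), w · n = -109.
Since n ≠ 0 the lines are not parallel, and w · n = -109 ≠ 0 so they do not intersect; hence they are skew.
Distance = |w · n| / |n| = |-109| / √419 ≈ 5.32.

5.32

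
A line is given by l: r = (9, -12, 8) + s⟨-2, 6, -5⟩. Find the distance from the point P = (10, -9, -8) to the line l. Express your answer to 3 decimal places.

Taking (9, -12, 8) on l with direction v = (-2, 6, -5): w = P − (9, -12, 8) = (1, 3, -16), and w × v = (81, 37, 12).
Distance = |w × v| / |v| = √8074 / √65 ≈ 11.145.

11.145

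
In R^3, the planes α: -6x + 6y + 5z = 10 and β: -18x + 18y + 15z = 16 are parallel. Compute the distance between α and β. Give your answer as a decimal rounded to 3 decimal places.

0.474

Rescale β by 1/3: -6x + 6y + 5z = 16/3. Then distance = |10 − (16/3)| / √97 ≈ 0.474.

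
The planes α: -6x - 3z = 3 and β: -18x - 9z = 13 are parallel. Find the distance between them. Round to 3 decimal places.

Rescale β by 1/3: -6x - 3z = 13/3. Then distance = |3 − (13/3)| / √45 ≈ 0.199.

0.199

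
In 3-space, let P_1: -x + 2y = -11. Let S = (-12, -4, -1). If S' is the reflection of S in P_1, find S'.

λ = (n·S − d)/|n|² = (4 − (-11))/5 = 3.
Reflection = S − 2λn = (-12, -4, -1) − 6·(-1, 2, 0) = (-6, -16, -1).

(-6, -16, -1)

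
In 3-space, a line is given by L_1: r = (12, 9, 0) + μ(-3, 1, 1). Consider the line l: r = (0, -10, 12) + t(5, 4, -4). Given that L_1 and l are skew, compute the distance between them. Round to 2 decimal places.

1.25

Common perpendicular direction n = (-3, 1, 1) × (5, 4, -4) = (-8, -7, -17).
With w = (0, -10, 12) − (12, 9, 0) = (-12, -19, 12), w · n = 25.
Distance = |w · n| / |n| = |25| / √402 ≈ 1.25.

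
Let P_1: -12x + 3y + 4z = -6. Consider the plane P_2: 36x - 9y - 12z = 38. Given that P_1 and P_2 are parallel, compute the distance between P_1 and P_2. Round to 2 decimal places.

0.51

Rescale P_2 by 1/(-3): -12x + 3y + 4z = -38/3. Then distance = |-6 − (-38/3)| / √169 ≈ 0.51.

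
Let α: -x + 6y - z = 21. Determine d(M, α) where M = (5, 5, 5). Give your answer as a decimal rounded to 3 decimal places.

0.162

n·M − d = (-1)·(5) + (6)·(5) + (-1)·(5) − 21 = -1; |n| = √38.
Distance = |-1| / √38 = 1/√38 ≈ 0.162.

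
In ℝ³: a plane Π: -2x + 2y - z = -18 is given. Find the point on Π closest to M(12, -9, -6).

Foot = M − λn with λ = (n·M − d)/|n|² = (-36 − (-18))/9 = -2.
Foot = (12, -9, -6) − (-2)·(-2, 2, -1) = (8, -5, -8).

(8, -5, -8)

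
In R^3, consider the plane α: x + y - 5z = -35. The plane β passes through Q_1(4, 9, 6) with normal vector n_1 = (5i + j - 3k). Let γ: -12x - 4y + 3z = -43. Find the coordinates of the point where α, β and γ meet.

(8, -8, 7)

β: n_1·r = n_1·Q_1 gives 5x + y - 3z = 11.
Solving the 3×3 linear system x + y - 5z = -35, 5x + y - 3z = 11, -12x - 4y + 3z = -43 (e.g. by elimination or Cramer's rule, determinant = 52) gives (8, -8, 7).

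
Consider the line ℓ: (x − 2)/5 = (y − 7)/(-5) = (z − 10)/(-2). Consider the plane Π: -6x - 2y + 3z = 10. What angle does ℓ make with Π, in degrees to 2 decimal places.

ℓ has direction (5, -5, -2) through (2, 7, 10).
sin θ = |n·v| / (|n||v|) = |-26| / (√49 · √54) = 0.50545.
θ ≈ 30.36°.

30.36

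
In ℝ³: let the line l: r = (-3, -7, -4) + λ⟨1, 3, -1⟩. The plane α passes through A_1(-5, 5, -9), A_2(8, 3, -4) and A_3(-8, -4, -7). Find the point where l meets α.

(-2, -4, -5)

A_1A_2 = (13, -2, 5), A_1A_3 = (-3, -9, 2); a normal to α is A_1A_2 × A_1A_3 = (41, -41, -123).
Using A_1: α has equation 41x - 41y - 123z = 697.
Substitute r = (-3, -7, -4) + t(1, 3, -1) into the plane: 656 + 41t = 697, so t = 1.
Intersection: (-3, -7, -4) + 1·(1, 3, -1) = (-2, -4, -5).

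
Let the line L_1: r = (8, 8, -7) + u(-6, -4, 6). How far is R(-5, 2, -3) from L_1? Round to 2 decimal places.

Taking (8, 8, -7) on L_1 with direction v = (-6, -4, 6): w = R − (8, 8, -7) = (-13, -6, 4), and w × v = (-20, 54, 16).
Distance = |w × v| / |v| = √3572 / √88 ≈ 6.37.

6.37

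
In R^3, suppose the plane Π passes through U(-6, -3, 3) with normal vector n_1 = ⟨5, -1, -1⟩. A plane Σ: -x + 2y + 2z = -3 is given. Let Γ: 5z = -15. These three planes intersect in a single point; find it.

Π: n_1·r = n_1·U gives 5x - y - z = -30.
Solving the 3×3 linear system 5x - y - z = -30, -x + 2y + 2z = -3, 5z = -15 (e.g. by elimination or Cramer's rule, determinant = 45) gives (-7, -2, -3).

(-7, -2, -3)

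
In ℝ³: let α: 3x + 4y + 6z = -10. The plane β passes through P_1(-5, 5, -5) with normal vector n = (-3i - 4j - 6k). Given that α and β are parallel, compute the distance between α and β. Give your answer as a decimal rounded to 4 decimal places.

β: n·r = n·P_1 gives -3x - 4y - 6z = 25.
Rescale β by 1/(-1): 3x + 4y + 6z = -25. Then distance = |-10 − (-25)| / √61 ≈ 1.9206.

1.9206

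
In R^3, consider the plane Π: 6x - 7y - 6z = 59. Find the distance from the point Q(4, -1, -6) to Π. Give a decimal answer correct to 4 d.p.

0.7273

n·Q − d = (6)·(4) + (-7)·(-1) + (-6)·(-6) − 59 = 8; |n| = √121.
Distance = |8| / √121 = 8/√121 ≈ 0.7273.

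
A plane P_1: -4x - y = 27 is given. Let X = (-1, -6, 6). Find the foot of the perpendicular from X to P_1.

Foot = X − λn with λ = (n·X − d)/|n|² = (10 − 27)/17 = -1.
Foot = (-1, -6, 6) − (-1)·(-4, -1, 0) = (-5, -7, 6).

(-5, -7, 6)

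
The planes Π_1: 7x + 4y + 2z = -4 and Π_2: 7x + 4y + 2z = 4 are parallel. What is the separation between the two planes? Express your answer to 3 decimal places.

0.963

Same normal n = (7, 4, 2) with |n| = √69; distance = |-4 − 4| / |n| = 8/√69 ≈ 0.963.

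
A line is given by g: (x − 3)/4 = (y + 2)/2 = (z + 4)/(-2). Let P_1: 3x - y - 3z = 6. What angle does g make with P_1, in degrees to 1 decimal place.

48.5

g has direction (4, 2, -2) through (3, -2, -4).
sin θ = |n·v| / (|n||v|) = |16| / (√19 · √24) = 0.74927.
θ ≈ 48.5°.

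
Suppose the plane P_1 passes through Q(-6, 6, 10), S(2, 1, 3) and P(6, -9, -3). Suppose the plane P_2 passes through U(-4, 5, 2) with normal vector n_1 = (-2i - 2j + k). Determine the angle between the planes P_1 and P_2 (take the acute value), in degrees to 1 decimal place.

84.9

QS = (8, -5, -7), QP = (12, -15, -13); a normal to P_1 is QS × QP = (-40, 20, -60).
Using Q: P_1 has equation -40x + 20y - 60z = -240.
P_2: n_1·r = n_1·U gives -2x - 2y + z = 0.
cos θ = |n₁·n₂| / (|n₁||n₂|) = |-20| / (√5600 · √9).
θ = arccos(0.08909) ≈ 84.9°.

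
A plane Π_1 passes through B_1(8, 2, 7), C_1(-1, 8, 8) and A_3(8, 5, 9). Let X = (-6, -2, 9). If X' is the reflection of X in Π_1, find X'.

(-2, 6, -3)

B_1C_1 = (-9, 6, 1), B_1A_3 = (0, 3, 2); a normal to Π_1 is B_1C_1 × B_1A_3 = (9, 18, -27).
Using B_1: Π_1 has equation 9x + 18y - 27z = -81.
λ = (n·X − d)/|n|² = (-333 − (-81))/1134 = -2/9.
Reflection = X − 2λn = (-6, -2, 9) − (-4/9)·(9, 18, -27) = (-2, 6, -3).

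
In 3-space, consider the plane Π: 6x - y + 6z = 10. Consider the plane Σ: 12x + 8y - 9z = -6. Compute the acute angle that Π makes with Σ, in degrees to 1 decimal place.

cos θ = |n₁·n₂| / (|n₁||n₂|) = |10| / (√73 · √289).
θ = arccos(0.06885) ≈ 86.1°.

86.1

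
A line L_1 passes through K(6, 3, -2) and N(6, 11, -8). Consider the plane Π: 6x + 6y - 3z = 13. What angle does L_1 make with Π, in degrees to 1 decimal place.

A direction vector for L_1 is N − K = (0, 8, -6).
sin θ = |n·v| / (|n||v|) = |66| / (√81 · √100) = 0.73333.
θ ≈ 47.2°.

47.2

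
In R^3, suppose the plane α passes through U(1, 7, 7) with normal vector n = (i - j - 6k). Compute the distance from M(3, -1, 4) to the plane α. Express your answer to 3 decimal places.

4.542

α: n·r = n·U gives x - y - 6z = -48.
n·M − d = (1)·(3) + (-1)·(-1) + (-6)·(4) − (-48) = 28; |n| = √38.
Distance = |28| / √38 = 28/√38 ≈ 4.542.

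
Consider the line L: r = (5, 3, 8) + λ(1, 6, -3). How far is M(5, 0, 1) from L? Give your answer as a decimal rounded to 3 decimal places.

7.603

Taking (5, 3, 8) on L with direction v = (1, 6, -3): w = M − (5, 3, 8) = (0, -3, -7), and w × v = (51, -7, 3).
Distance = |w × v| / |v| = √2659 / √46 ≈ 7.603.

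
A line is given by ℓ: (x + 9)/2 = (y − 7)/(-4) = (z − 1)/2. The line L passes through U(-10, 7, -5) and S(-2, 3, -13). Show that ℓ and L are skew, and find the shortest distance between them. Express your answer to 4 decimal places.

3.2527

ℓ has direction (2, -4, 2) through (-9, 7, 1).
A direction vector for L is S − U = (8, -4, -8).
Common perpendicular direction n = (2, -4, 2) × (8, -4, -8) = (40, 32, 24).
With w = (-10, 7, -5) − (-9, 7, 1) = (-1, 0, -6), w · n = -184.
Since n ≠ 0 the lines are not parallel, and w · n = -184 ≠ 0 so they do not intersect; hence they are skew.
Distance = |w · n| / |n| = |-184| / √3200 ≈ 3.2527.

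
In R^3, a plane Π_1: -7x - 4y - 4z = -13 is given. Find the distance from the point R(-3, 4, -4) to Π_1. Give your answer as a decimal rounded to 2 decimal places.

n·R − d = (-7)·(-3) + (-4)·(4) + (-4)·(-4) − (-13) = 34; |n| = √81.
Distance = |34| / √81 = 34/√81 ≈ 3.78.

3.78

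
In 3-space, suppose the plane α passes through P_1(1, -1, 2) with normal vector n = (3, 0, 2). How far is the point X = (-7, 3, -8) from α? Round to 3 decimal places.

12.203

α: n·r = n·P_1 gives 3x + 2z = 7.
n·X − d = (3)·(-7) + (0)·(3) + (2)·(-8) − 7 = -44; |n| = √13.
Distance = |-44| / √13 = 44/√13 ≈ 12.203.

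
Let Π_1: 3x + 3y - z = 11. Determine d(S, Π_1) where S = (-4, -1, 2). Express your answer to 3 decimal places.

n·S − d = (3)·(-4) + (3)·(-1) + (-1)·(2) − 11 = -28; |n| = √19.
Distance = |-28| / √19 = 28/√19 ≈ 6.424.

6.424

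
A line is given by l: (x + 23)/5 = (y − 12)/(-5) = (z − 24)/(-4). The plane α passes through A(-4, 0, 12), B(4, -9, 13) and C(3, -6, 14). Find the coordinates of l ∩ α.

(-3, -8, 8)

l has direction (5, -5, -4) through (-23, 12, 24).
AB = (8, -9, 1), AC = (7, -6, 2); a normal to α is AB × AC = (-12, -9, 15).
Using A: α has equation -12x - 9y + 15z = 228.
Substitute r = (-23, 12, 24) + t(5, -5, -4) into the plane: 528 + (-75)t = 228, so t = 4.
Intersection: (-23, 12, 24) + 4·(5, -5, -4) = (-3, -8, 8).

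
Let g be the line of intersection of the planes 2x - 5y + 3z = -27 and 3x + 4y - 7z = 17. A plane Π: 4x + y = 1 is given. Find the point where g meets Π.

Direction of g: (2, -5, 3) × (3, 4, -7) = (23, 23, 23).
A point on g: solving the two plane equations with x = -13 gives (-13, -7, -12).
Substitute r = (-13, -7, -12) + t(23, 23, 23) into the plane: -59 + 115t = 1, so t = 12/23.
Intersection: (-13, -7, -12) + (12/23)·(23, 23, 23) = (-1, 5, 0).

(-1, 5, 0)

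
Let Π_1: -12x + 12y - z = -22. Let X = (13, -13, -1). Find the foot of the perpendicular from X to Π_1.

Foot = X − λn with λ = (n·X − d)/|n|² = (-311 − (-22))/289 = -1.
Foot = (13, -13, -1) − (-1)·(-12, 12, -1) = (1, -1, -2).

(1, -1, -2)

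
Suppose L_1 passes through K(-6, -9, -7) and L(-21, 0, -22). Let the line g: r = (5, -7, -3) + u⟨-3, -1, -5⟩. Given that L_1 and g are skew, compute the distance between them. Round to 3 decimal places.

A direction vector for L_1 is L − K = (-15, 9, -15).
Common perpendicular direction n = (-15, 9, -15) × (-3, -1, -5) = (-60, -30, 42).
With w = (5, -7, -3) − (-6, -9, -7) = (11, 2, 4), w · n = -552.
Distance = |w · n| / |n| = |-552| / √6264 ≈ 6.975.

6.975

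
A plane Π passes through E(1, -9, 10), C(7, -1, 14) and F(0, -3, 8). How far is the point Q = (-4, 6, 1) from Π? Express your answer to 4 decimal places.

EC = (6, 8, 4), EF = (-1, 6, -2); a normal to Π is EC × EF = (-40, 8, 44).
Using E: Π has equation -40x + 8y + 44z = 328.
n·Q − d = (-40)·(-4) + (8)·(6) + (44)·(1) − 328 = -76; |n| = √3600.
Distance = |-76| / √3600 = 76/√3600 ≈ 1.2667.

1.2667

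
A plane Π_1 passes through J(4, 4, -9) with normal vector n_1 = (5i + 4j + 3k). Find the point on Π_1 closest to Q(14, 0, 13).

Π_1: n_1·r = n_1·J gives 5x + 4y + 3z = 9.
Foot = Q − λn with λ = (n·Q − d)/|n|² = (109 − 9)/50 = 2.
Foot = (14, 0, 13) − 2·(5, 4, 3) = (4, -8, 7).

(4, -8, 7)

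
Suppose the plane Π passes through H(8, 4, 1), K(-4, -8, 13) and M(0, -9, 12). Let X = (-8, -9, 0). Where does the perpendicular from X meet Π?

HK = (-12, -12, 12), HM = (-8, -13, 11); a normal to Π is HK × HM = (24, 36, 60).
Using H: Π has equation 24x + 36y + 60z = 396.
Foot = X − λn with λ = (n·X − d)/|n|² = (-516 − 396)/5472 = -1/6.
Foot = (-8, -9, 0) − (-1/6)·(24, 36, 60) = (-4, -3, 10).

(-4, -3, 10)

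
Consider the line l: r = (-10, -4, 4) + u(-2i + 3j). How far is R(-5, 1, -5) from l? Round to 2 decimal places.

Taking (-10, -4, 4) on l with direction v = (-2, 3, 0): w = R − (-10, -4, 4) = (5, 5, -9), and w × v = (27, 18, 25).
Distance = |w × v| / |v| = √1678 / √13 ≈ 11.36.

11.36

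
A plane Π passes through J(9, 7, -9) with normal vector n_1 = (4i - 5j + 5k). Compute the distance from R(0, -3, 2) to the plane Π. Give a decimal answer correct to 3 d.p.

Π: n_1·r = n_1·J gives 4x - 5y + 5z = -44.
n·R − d = (4)·(0) + (-5)·(-3) + (5)·(2) − (-44) = 69; |n| = √66.
Distance = |69| / √66 = 69/√66 ≈ 8.493.

8.493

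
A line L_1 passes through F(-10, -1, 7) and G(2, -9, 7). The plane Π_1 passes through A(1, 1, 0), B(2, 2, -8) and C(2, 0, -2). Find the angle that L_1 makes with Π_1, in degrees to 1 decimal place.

A direction vector for L_1 is G − F = (12, -8, 0).
AB = (1, 1, -8), AC = (1, -1, -2); a normal to Π_1 is AB × AC = (-10, -6, -2).
Using A: Π_1 has equation -10x - 6y - 2z = -16.
sin θ = |n·v| / (|n||v|) = |-72| / (√140 · √208) = 0.42193.
θ ≈ 25.0°.

25.0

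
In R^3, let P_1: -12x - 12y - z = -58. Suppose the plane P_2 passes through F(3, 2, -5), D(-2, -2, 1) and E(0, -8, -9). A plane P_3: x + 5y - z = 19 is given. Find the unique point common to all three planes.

(2, 3, -2)

FD = (-5, -4, 6), FE = (-3, -10, -4); a normal to P_2 is FD × FE = (76, -38, 38).
Using F: P_2 has equation 76x - 38y + 38z = -38.
Solving the 3×3 linear system -12x - 12y - z = -58, 76x - 38y + 38z = -38, x + 5y - z = 19 (e.g. by elimination or Cramer's rule, determinant = 38) gives (2, 3, -2).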